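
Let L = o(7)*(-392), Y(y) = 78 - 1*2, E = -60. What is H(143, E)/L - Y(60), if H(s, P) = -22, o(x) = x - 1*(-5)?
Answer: -178741/2352 ≈ -75.995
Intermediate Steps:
o(x) = 5 + x (o(x) = x + 5 = 5 + x)
Y(y) = 76 (Y(y) = 78 - 2 = 76)
L = -4704 (L = (5 + 7)*(-392) = 12*(-392) = -4704)
H(143, E)/L - Y(60) = -22/(-4704) - 1*76 = -22*(-1/4704) - 76 = 11/2352 - 76 = -178741/2352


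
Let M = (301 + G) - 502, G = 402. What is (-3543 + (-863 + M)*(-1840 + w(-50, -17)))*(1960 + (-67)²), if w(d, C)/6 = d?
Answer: 9113320513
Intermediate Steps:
w(d, C) = 6*d
M = 201 (M = (301 + 402) - 502 = 703 - 502 = 201)
(-3543 + (-863 + M)*(-1840 + w(-50, -17)))*(1960 + (-67)²) = (-3543 + (-863 + 201)*(-1840 + 6*(-50)))*(1960 + (-67)²) = (-3543 - 662*(-1840 - 300))*(1960 + 4489) = (-3543 - 662*(-2140))*6449 = (-3543 + 1416680)*6449 = 1413137*6449 = 9113320513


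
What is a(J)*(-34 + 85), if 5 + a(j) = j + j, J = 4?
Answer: 153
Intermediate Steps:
a(j) = -5 + 2*j (a(j) = -5 + (j + j) = -5 + 2*j)
a(J)*(-34 + 85) = (-5 + 2*4)*(-34 + 85) = (-5 + 8)*51 = 3*51 = 153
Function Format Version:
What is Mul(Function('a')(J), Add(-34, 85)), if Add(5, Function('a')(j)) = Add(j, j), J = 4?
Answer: 153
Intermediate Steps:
Function('a')(j) = Add(-5, Mul(2, j)) (Function('a')(j) = Add(-5, Add(j, j)) = Add(-5, Mul(2, j)))
Mul(Function('a')(J), Add(-34, 85)) = Mul(Add(-5, Mul(2, 4)), Add(-34, 85)) = Mul(Add(-5, 8), 51) = Mul(3, 51) = 153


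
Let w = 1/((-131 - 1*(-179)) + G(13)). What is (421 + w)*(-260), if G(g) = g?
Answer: -6677320/61 ≈ -1.0946e+5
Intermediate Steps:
w = 1/61 (w = 1/((-131 - 1*(-179)) + 13) = 1/((-131 + 179) + 13) = 1/(48 + 13) = 1/61 ≈ 0.016393)
(421 + w)*(-260) = (421 + 1/61)*(-260) = (25682/61)*(-260) = -6677320/61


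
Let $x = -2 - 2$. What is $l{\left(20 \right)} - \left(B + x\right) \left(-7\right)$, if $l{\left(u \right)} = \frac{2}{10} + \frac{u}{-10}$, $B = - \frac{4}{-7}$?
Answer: $- \frac{129}{5} \approx -25.8$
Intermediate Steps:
$x = -4$
$B = \frac{4}{7}$ ($B = \left(-4\right) \left(- \frac{1}{7}\right) = \frac{4}{7} \approx 0.57143$)
$l{\left(u \right)} = \frac{1}{5} - \frac{u}{10}$ ($l{\left(u \right)} = 2 \cdot \frac{1}{10} + u \left(- \frac{1}{10}\right) = \frac{1}{5} - \frac{u}{10}$)
$l{\left(20 \right)} - \left(B + x\right) \left(-7\right) = \left(\frac{1}{5} - 2\right) - \left(\frac{4}{7} - 4\right) \left(-7\right) = \left(\frac{1}{5} - 2\right) - \left(- \frac{24}{7}\right) \left(-7\right) = - \frac{9}{5} - 24 = - \frac{129}{5}$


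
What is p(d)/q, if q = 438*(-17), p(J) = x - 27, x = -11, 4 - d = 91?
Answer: 19/3723 ≈ 0.0051034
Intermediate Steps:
d = -87 (d = 4 - 1*91 = 4 - 91 = -87)
p(J) = -38 (p(J) = -11 - 27 = -38)
q = -7446
p(d)/q = -38/(-7446) = -38*(-1/7446) = 19/3723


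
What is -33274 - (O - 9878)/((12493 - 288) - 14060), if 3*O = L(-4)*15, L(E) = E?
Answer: -8819024/265 ≈ -33279.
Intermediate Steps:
O = -20 (O = (-4*15)/3 = (⅓)*(-60) = -20)
-33274 - (O - 9878)/((12493 - 288) - 14060) = -33274 - (-20 - 9878)/((12493 - 288) - 14060) = -33274 - (-9898)/(12205 - 14060) = -33274 - (-9898)/(-1855) = -33274 - (-9898)*(-1)/1855 = -33274 - 1*1414/265 = -33274 - 1414/265 = -8819024/265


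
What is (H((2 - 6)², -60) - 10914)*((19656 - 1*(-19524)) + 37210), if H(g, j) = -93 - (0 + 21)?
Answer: -842428920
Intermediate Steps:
H(g, j) = -114 (H(g, j) = -93 - 1*21 = -93 - 21 = -114)
(H((2 - 6)², -60) - 10914)*((19656 - 1*(-19524)) + 37210) = (-114 - 10914)*((19656 - 1*(-19524)) + 37210) = -11028*((19656 + 19524) + 37210) = -11028*(39180 + 37210) = -11028*76390 = -842428920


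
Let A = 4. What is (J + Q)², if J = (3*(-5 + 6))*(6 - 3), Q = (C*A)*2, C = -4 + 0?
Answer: 529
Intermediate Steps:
C = -4
Q = -32 (Q = -4*4*2 = -16*2 = -32)
J = 9 (J = (3*1)*3 = 3*3 = 9)
(J + Q)² = (9 - 32)² = (-23)² = 529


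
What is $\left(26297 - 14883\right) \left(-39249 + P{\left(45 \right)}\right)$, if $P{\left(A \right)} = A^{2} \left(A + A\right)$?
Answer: $1632213414$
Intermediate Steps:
$P{\left(A \right)} = 2 A^{3}$ ($P{\left(A \right)} = A^{2} \cdot 2 A = 2 A^{3}$)
$\left(26297 - 14883\right) \left(-39249 + P{\left(45 \right)}\right) = \left(26297 - 14883\right) \left(-39249 + 2 \cdot 45^{3}\right) = 11414 \left(-39249 + 2 \cdot 91125\right) = 11414 \left(-39249 + 182250\right) = 11414 \cdot 143001 = 1632213414$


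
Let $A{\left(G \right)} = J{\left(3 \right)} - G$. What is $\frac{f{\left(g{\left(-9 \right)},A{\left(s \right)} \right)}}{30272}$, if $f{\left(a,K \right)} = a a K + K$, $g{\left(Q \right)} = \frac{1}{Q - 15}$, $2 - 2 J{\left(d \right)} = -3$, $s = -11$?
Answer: $\frac{1731}{3874816} \approx 0.00044673$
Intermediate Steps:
$J{\left(d \right)} = \frac{5}{2}$ ($J{\left(d \right)} = 1 - - \frac{3}{2} = 1 + \frac{3}{2} = \frac{5}{2}$)
$g{\left(Q \right)} = \frac{1}{-15 + Q}$
$A{\left(G \right)} = \frac{5}{2} - G$
$f{\left(a,K \right)} = K + K a^{2}$ ($f{\left(a,K \right)} = a^{2} K + K = K a^{2} + K = K + K a^{2}$)
$\frac{f{\left(g{\left(-9 \right)},A{\left(s \right)} \right)}}{30272} = \frac{\left(\frac{5}{2} - -11\right) \left(1 + \left(\frac{1}{-15 - 9}\right)^{2}\right)}{30272} = \left(\frac{5}{2} + 11\right) \left(1 + \left(\frac{1}{-24}\right)^{2}\right) \frac{1}{30272} = \frac{27 \left(1 + \left(- \frac{1}{24}\right)^{2}\right)}{2} \cdot \frac{1}{30272} = \frac{27 \left(1 + \frac{1}{576}\right)}{2} \cdot \frac{1}{30272} = \frac{27}{2} \cdot \frac{577}{576} \cdot \frac{1}{30272} = \frac{1731}{128} \cdot \frac{1}{30272} = \frac{1731}{3874816}$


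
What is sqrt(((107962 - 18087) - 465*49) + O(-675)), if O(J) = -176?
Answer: sqrt(66914) ≈ 258.68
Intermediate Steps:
sqrt(((107962 - 18087) - 465*49) + O(-675)) = sqrt(((107962 - 18087) - 465*49) - 176) = sqrt((89875 - 22785) - 176) = sqrt(67090 - 176) = sqrt(66914)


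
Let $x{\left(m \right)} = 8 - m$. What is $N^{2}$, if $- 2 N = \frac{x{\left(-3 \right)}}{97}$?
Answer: $\frac{121}{37636} \approx 0.003215$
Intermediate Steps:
$N = - \frac{11}{194}$ ($N = - \frac{\left(8 - -3\right) \frac{1}{97}}{2} = - \frac{\left(8 + 3\right) \frac{1}{97}}{2} = - \frac{11 \cdot \frac{1}{97}}{2} = \left(- \frac{1}{2}\right) \frac{11}{97} = - \frac{11}{194} \approx -0.056701$)
$N^{2} = \left(- \frac{11}{194}\right)^{2} = \frac{121}{37636}$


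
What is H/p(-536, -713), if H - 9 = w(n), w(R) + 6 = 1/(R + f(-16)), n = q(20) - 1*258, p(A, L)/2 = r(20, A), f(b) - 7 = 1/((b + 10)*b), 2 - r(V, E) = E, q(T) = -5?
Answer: 73629/26442700 ≈ 0.0027845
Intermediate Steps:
r(V, E) = 2 - E
f(b) = 7 + 1/(b*(10 + b)) (f(b) = 7 + 1/((b + 10)*b) = 7 + 1/((10 + b)*b) = 7 + 1/(b*(10 + b)))
p(A, L) = 4 - 2*A (p(A, L) = 2*(2 - A) = 4 - 2*A)
n = -263 (n = -5 - 1*258 = -5 - 258 = -263)
w(R) = -6 + 1/(673/96 + R) (w(R) = -6 + 1/(R + (1 + 7*(-16)² + 70*(-16))/((-16)*(10 - 16))) = -6 + 1/(R - 1/16*(1 + 7*256 - 1120)/(-6)) = -6 + 1/(R - 1/16*(-⅙)*(1 + 1792 - 1120)) = -6 + 1/(R - 1/16*(-⅙)*673) = -6 + 1/(R + 673/96) = -6 + 1/(673/96 + R))
H = 73629/24575 (H = 9 + 18*(-219 - 32*(-263))/(673 + 96*(-263)) = 9 + 18*(-219 + 8416)/(673 - 25248) = 9 + 18*8197/(-24575) = 9 + 18*(-1/24575)*8197 = 9 - 147546/24575 = 73629/24575 ≈ 2.9961)
H/p(-536, -713) = 73629/(24575*(4 - 2*(-536))) = 73629/(24575*(4 + 1072)) = (73629/24575)/1076 = (73629/24575)*(1/1076) = 73629/26442700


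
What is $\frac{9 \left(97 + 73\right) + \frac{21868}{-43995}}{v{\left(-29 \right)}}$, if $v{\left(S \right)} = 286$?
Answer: $\frac{4806463}{898755} \approx 5.3479$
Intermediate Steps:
$\frac{9 \left(97 + 73\right) + \frac{21868}{-43995}}{v{\left(-29 \right)}} = \frac{9 \left(97 + 73\right) + \frac{21868}{-43995}}{286} = \left(9 \cdot 170 + 21868 \left(- \frac{1}{43995}\right)\right) \frac{1}{286} = \left(1530 - \frac{3124}{6285}\right) \frac{1}{286} = \frac{9612926}{6285} \cdot \frac{1}{286} = \frac{4806463}{898755}$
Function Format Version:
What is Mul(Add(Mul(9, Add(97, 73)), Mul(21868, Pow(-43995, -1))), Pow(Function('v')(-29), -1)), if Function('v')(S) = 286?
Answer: Rational(4806463, 898755) ≈ 5.3479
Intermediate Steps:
Mul(Add(Mul(9, Add(97, 73)), Mul(21868, Pow(-43995, -1))), Pow(Function('v')(-29), -1)) = Mul(Add(Mul(9, Add(97, 73)), Mul(21868, Pow(-43995, -1))), Pow(286, -1)) = Mul(Add(Mul(9, 170), Mul(21868, Rational(-1, 43995))), Rational(1, 286)) = Mul(Add(1530, Rational(-3124, 6285)), Rational(1, 286)) = Mul(Rational(9612926, 6285), Rational(1, 286)) = Rational(4806463, 898755)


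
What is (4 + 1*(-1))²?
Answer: 9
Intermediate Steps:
(4 + 1*(-1))² = (4 - 1)² = 3² = 9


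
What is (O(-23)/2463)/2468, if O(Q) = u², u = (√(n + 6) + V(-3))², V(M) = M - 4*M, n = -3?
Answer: (9 + √3)⁴/6078684 ≈ 0.0021823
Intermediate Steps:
V(M) = -3*M
u = (9 + √3)² (u = (√(-3 + 6) - 3*(-3))² = (√3 + 9)² = (9 + √3)² ≈ 115.18)
O(Q) = (9 + √3)⁴ (O(Q) = ((9 + √3)²)² = (9 + √3)⁴)
(O(-23)/2463)/2468 = ((9 + √3)⁴/2463)/2468 = ((9 + √3)⁴*(1/2463))*(1/2468) = ((9 + √3)⁴/2463)*(1/2468) = (9 + √3)⁴/6078684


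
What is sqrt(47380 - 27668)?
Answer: 16*sqrt(77) ≈ 140.40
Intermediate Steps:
sqrt(47380 - 27668) = sqrt(19712) = 16*sqrt(77)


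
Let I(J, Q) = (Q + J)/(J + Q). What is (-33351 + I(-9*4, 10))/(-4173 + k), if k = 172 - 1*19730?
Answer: 33350/23731 ≈ 1.4053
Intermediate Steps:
k = -19558 (k = 172 - 19730 = -19558)
I(J, Q) = 1 (I(J, Q) = (J + Q)/(J + Q) = 1)
(-33351 + I(-9*4, 10))/(-4173 + k) = (-33351 + 1)/(-4173 - 19558) = -33350/(-23731) = -33350*(-1/23731) = 33350/23731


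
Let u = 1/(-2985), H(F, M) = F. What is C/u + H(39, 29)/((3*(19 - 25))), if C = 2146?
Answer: -38434873/6 ≈ -6.4058e+6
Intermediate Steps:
u = -1/2985 ≈ -0.00033501
C/u + H(39, 29)/((3*(19 - 25))) = 2146/(-1/2985) + 39/((3*(19 - 25))) = 2146*(-2985) + 39/((3*(-6))) = -6405810 + 39/(-18) = -6405810 + 39*(-1/18) = -6405810 - 13/6 = -38434873/6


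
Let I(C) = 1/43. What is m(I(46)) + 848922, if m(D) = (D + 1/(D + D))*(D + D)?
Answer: 1569658629/1849 ≈ 8.4892e+5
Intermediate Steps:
I(C) = 1/43
m(D) = 2*D*(D + 1/(2*D)) (m(D) = (D + 1/(2*D))*(2*D) = 2*D*(D + 1/(2*D)))
m(I(46)) + 848922 = (1 + 2*(1/43)²) + 848922 = (1 + 2*(1/1849)) + 848922 = (1 + 2/1849) + 848922 = 1851/1849 + 848922 = 1569658629/1849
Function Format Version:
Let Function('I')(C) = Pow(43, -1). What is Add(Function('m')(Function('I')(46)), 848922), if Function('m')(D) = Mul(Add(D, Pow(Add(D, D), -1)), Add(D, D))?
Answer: Rational(1569658629, 1849) ≈ 8.4892e+5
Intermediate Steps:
Function('I')(C) = Rational(1, 43)
Function('m')(D) = Mul(2, D, Add(D, Mul(Rational(1, 2), Pow(D, -1)))) (Function('m')(D) = Mul(Add(D, Pow(Mul(2, D), -1)), Mul(2, D)) = Mul(Add(D, Mul(Rational(1, 2), Pow(D, -1))), Mul(2, D)) = Mul(2, D, Add(D, Mul(Rational(1, 2), Pow(D, -1)))))
Add(Function('m')(Function('I')(46)), 848922) = Add(Add(1, Mul(2, Pow(Rational(1, 43), 2))), 848922) = Add(Add(1, Mul(2, Rational(1, 1849))), 848922) = Add(Add(1, Rational(2, 1849)), 848922) = Add(Rational(1851, 1849), 848922) = Rational(1569658629, 1849)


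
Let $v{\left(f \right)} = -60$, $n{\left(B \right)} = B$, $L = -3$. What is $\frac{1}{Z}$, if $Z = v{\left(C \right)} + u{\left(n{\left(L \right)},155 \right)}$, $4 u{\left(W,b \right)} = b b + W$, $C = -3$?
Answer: $\frac{2}{11891} \approx 0.00016819$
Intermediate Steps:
$u{\left(W,b \right)} = \frac{W}{4} + \frac{b^{2}}{4}$ ($u{\left(W,b \right)} = \frac{b b + W}{4} = \frac{b^{2} + W}{4} = \frac{W + b^{2}}{4} = \frac{W}{4} + \frac{b^{2}}{4}$)
$Z = \frac{11891}{2}$ ($Z = -60 + \left(\frac{1}{4} \left(-3\right) + \frac{155^{2}}{4}\right) = -60 + \left(- \frac{3}{4} + \frac{1}{4} \cdot 24025\right) = -60 + \left(- \frac{3}{4} + \frac{24025}{4}\right) = -60 + \frac{12011}{2} = \frac{11891}{2} \approx 5945.5$)
$\frac{1}{Z} = \frac{1}{\frac{11891}{2}} = \frac{2}{11891}$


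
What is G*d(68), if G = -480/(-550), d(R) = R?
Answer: 3264/55 ≈ 59.345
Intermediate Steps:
G = 48/55 (G = -480*(-1/550) = 48/55 ≈ 0.87273)
G*d(68) = (48/55)*68 = 3264/55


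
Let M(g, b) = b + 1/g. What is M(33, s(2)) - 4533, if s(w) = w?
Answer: -149522/33 ≈ -4531.0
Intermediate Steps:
M(33, s(2)) - 4533 = (2 + 1/33) - 4533 = 67/33 - 4533 = -149522/33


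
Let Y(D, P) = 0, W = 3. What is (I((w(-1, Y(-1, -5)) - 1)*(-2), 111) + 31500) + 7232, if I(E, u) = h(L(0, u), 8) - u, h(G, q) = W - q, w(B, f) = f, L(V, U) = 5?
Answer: 38616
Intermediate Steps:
h(G, q) = 3 - q
I(E, u) = -5 - u (I(E, u) = (3 - 1*8) - u = (3 - 8) - u = -5 - u)
(I((w(-1, Y(-1, -5)) - 1)*(-2), 111) + 31500) + 7232 = ((-5 - 1*111) + 31500) + 7232 = ((-5 - 111) + 31500) + 7232 = (-116 + 31500) + 7232 = 31384 + 7232 = 38616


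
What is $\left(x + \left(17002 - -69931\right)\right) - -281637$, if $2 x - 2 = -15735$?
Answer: $\frac{721407}{2} \approx 3.607 \cdot 10^{5}$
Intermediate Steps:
$x = - \frac{15733}{2}$ ($x = 1 + \frac{1}{2} \left(-15735\right) = 1 - \frac{15735}{2} = - \frac{15733}{2} \approx -7866.5$)
$\left(x + \left(17002 - -69931\right)\right) - -281637 = \left(- \frac{15733}{2} + \left(17002 - -69931\right)\right) - -281637 = \left(- \frac{15733}{2} + \left(17002 + 69931\right)\right) + 281637 = \left(- \frac{15733}{2} + 86933\right) + 281637 = \frac{158133}{2} + 281637 = \frac{721407}{2}$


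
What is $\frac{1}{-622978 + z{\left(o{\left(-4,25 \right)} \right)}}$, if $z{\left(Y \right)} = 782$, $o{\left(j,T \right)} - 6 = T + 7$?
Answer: $- \frac{1}{622196} \approx -1.6072 \cdot 10^{-6}$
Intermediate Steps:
$o{\left(j,T \right)} = 13 + T$ ($o{\left(j,T \right)} = 6 + \left(T + 7\right) = 6 + \left(7 + T\right) = 13 + T$)
$\frac{1}{-622978 + z{\left(o{\left(-4,25 \right)} \right)}} = \frac{1}{-622978 + 782} = \frac{1}{-622196} = - \frac{1}{622196}$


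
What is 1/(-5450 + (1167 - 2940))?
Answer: -1/7223 ≈ -0.00013845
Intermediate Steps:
1/(-5450 + (1167 - 2940)) = 1/(-5450 - 1773) = 1/(-7223) = -1/7223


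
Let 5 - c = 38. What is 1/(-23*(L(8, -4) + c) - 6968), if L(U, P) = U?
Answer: -1/6393 ≈ -0.00015642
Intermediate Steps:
c = -33 (c = 5 - 1*38 = 5 - 38 = -33)
1/(-23*(L(8, -4) + c) - 6968) = 1/(-23*(8 - 33) - 6968) = 1/(-23*(-25) - 6968) = 1/(575 - 6968) = 1/(-6393) = -1/6393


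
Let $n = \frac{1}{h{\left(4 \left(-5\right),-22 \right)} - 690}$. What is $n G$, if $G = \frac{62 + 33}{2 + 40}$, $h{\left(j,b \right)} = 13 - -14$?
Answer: $- \frac{95}{27846} \approx -0.0034116$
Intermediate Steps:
$h{\left(j,b \right)} = 27$ ($h{\left(j,b \right)} = 13 + 14 = 27$)
$G = \frac{95}{42} \approx 2.2619$
$n = - \frac{1}{663}$ ($n = \frac{1}{27 - 690} = \frac{1}{-663} = - \frac{1}{663} \approx -0.0015083$)
$n G = \left(- \frac{1}{663}\right) \frac{95}{42} = - \frac{95}{27846}$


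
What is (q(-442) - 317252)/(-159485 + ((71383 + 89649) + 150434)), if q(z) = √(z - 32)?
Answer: -317252/151981 + I*√474/151981 ≈ -2.0874 + 0.00014325*I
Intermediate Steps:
q(z) = √(-32 + z)
(q(-442) - 317252)/(-159485 + ((71383 + 89649) + 150434)) = (√(-32 - 442) - 317252)/(-159485 + ((71383 + 89649) + 150434)) = (√(-474) - 317252)/(-159485 + (161032 + 150434)) = (I*√474 - 317252)/(-159485 + 311466) = (-317252 + I*√474)/151981 = (-317252 + I*√474)*(1/151981) = -317252/151981 + I*√474/151981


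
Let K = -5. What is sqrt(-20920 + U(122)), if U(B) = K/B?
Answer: I*sqrt(311373890)/122 ≈ 144.64*I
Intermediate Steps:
U(B) = -5/B
sqrt(-20920 + U(122)) = sqrt(-20920 - 5/122) = sqrt(-2552245/122) = I*sqrt(311373890)/122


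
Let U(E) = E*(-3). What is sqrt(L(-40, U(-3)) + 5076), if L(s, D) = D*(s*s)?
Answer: 6*sqrt(541) ≈ 139.56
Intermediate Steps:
U(E) = -3*E
L(s, D) = D*s**2
sqrt(L(-40, U(-3)) + 5076) = sqrt(-3*(-3)*(-40)**2 + 5076) = sqrt(9*1600 + 5076) = sqrt(14400 + 5076) = sqrt(19476) = 6*sqrt(541)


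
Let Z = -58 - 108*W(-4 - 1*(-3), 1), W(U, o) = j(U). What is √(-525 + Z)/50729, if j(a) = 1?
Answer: I*√691/50729 ≈ 0.00051818*I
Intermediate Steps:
W(U, o) = 1
Z = -166 (Z = -58 - 108*1 = -58 - 108 = -166)
√(-525 + Z)/50729 = √(-525 - 166)/50729 = √(-691)*(1/50729) = (I*√691)*(1/50729) = I*√691/50729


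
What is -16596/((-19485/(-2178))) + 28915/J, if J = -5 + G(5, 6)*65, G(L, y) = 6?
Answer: -296729669/166705 ≈ -1780.0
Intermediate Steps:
J = 385 (J = -5 + 6*65 = -5 + 390 = 385)
-16596/((-19485/(-2178))) + 28915/J = -16596/((-19485/(-2178))) + 28915/385 = -16596/((-19485*(-1/2178))) + 28915*(1/385) = -16596/2165/242 + 5783/77 = -16596*242/2165 + 5783/77 = -4016232/2165 + 5783/77 = -296729669/166705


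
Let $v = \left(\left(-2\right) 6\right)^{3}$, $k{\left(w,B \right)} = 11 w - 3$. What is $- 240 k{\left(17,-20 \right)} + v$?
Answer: $-45888$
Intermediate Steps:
$k{\left(w,B \right)} = -3 + 11 w$
$v = -1728$ ($v = \left(-12\right)^{3} = -1728$)
$- 240 k{\left(17,-20 \right)} + v = - 240 \left(-3 + 11 \cdot 17\right) - 1728 = - 240 \left(-3 + 187\right) - 1728 = \left(-240\right) 184 - 1728 = -44160 - 1728 = -45888$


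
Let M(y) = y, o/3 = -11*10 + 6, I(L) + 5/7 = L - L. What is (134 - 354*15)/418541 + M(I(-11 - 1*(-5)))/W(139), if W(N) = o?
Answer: -9211679/914093544 ≈ -0.010077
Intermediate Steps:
I(L) = -5/7 (I(L) = -5/7 + (L - L) = -5/7 + 0 = -5/7)
o = -312 (o = 3*(-11*10 + 6) = 3*(-110 + 6) = 3*(-104) = -312)
W(N) = -312
(134 - 354*15)/418541 + M(I(-11 - 1*(-5)))/W(139) = (134 - 354*15)/418541 - 5/7/(-312) = (134 - 5310)*(1/418541) - 5/7*(-1/312) = -5176*1/418541 + 5/2184 = -5176/418541 + 5/2184 = -9211679/914093544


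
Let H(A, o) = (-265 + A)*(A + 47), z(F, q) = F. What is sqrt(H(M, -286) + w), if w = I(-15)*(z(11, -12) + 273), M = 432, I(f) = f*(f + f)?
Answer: sqrt(207793) ≈ 455.84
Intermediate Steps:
I(f) = 2*f**2 (I(f) = f*(2*f) = 2*f**2)
H(A, o) = (-265 + A)*(47 + A)
w = 127800 (w = (2*(-15)**2)*(11 + 273) = (2*225)*284 = 450*284 = 127800)
sqrt(H(M, -286) + w) = sqrt((-12455 + 432**2 - 218*432) + 127800) = sqrt((-12455 + 186624 - 94176) + 127800) = sqrt(79993 + 127800) = sqrt(207793)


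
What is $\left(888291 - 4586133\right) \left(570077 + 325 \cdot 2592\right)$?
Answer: $-5223116774634$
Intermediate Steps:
$\left(888291 - 4586133\right) \left(570077 + 325 \cdot 2592\right) = - 3697842 \left(570077 + 842400\right) = \left(-3697842\right) 1412477 = -5223116774634$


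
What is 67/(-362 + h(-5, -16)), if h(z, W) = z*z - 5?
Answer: -67/342 ≈ -0.19591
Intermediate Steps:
h(z, W) = -5 + z² (h(z, W) = z² - 5 = -5 + z²)
67/(-362 + h(-5, -16)) = 67/(-362 + (-5 + (-5)²)) = 67/(-362 + (-5 + 25)) = 67/(-362 + 20) = 67/(-342) = 67*(-1/342) = -67/342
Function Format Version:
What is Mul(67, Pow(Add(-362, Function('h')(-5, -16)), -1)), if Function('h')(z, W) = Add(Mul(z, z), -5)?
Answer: Rational(-67, 342) ≈ -0.19591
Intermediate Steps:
Function('h')(z, W) = Add(-5, Pow(z, 2)) (Function('h')(z, W) = Add(Pow(z, 2), -5) = Add(-5, Pow(z, 2)))
Mul(67, Pow(Add(-362, Function('h')(-5, -16)), -1)) = Mul(67, Pow(Add(-362, Add(-5, Pow(-5, 2))), -1)) = Mul(67, Pow(Add(-362, Add(-5, 25)), -1)) = Mul(67, Pow(Add(-362, 20), -1)) = Mul(67, Pow(-342, -1)) = Mul(67, Rational(-1, 342)) = Rational(-67, 342)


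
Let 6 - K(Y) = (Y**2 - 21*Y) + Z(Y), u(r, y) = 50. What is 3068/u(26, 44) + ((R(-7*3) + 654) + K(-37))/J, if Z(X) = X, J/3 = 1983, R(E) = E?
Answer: 3029672/49575 ≈ 61.113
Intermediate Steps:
J = 5949 (J = 3*1983 = 5949)
K(Y) = 6 - Y**2 + 20*Y (K(Y) = 6 - ((Y**2 - 21*Y) + Y) = 6 - (Y**2 - 20*Y) = 6 + (-Y**2 + 20*Y) = 6 - Y**2 + 20*Y)
3068/u(26, 44) + ((R(-7*3) + 654) + K(-37))/J = 3068/50 + ((-7*3 + 654) + (6 - 1*(-37)**2 + 20*(-37)))/5949 = 3068*(1/50) + ((-21 + 654) + (6 - 1*1369 - 740))*(1/5949) = 1534/25 + (633 + (6 - 1369 - 740))*(1/5949) = 1534/25 + (633 - 2103)*(1/5949) = 1534/25 - 1470*1/5949 = 1534/25 - 490/1983 = 3029672/49575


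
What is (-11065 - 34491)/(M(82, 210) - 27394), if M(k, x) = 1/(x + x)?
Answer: 19133520/11505479 ≈ 1.6630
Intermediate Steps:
M(k, x) = 1/(2*x)
(-11065 - 34491)/(M(82, 210) - 27394) = (-11065 - 34491)/((½)/210 - 27394) = -45556/((½)*(1/210) - 27394) = -45556/(1/420 - 27394) = -45556/(-11505479/420) = -45556*(-420/11505479) = 19133520/11505479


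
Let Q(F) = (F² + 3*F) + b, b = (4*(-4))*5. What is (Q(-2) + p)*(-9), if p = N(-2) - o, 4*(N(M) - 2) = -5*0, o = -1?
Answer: 711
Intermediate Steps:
N(M) = 2 (N(M) = 2 + (-5*0)/4 = 2 + (¼)*0 = 2 + 0 = 2)
p = 3 (p = 2 - 1*(-1) = 2 + 1 = 3)
b = -80 (b = -16*5 = -80)
Q(F) = -80 + F² + 3*F (Q(F) = (F² + 3*F) - 80 = -80 + F² + 3*F)
(Q(-2) + p)*(-9) = ((-80 + (-2)² + 3*(-2)) + 3)*(-9) = ((-80 + 4 - 6) + 3)*(-9) = (-82 + 3)*(-9) = -79*(-9) = 711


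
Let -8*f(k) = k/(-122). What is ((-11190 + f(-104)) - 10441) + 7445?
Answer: -1730705/122 ≈ -14186.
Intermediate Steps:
f(k) = k/976 (f(k) = -k/(8*(-122)) = -k*(-1)/(8*122) = -(-1)*k/976 = k/976)
((-11190 + f(-104)) - 10441) + 7445 = ((-11190 + (1/976)*(-104)) - 10441) + 7445 = ((-11190 - 13/122) - 10441) + 7445 = (-1365193/122 - 10441) + 7445 = -2638995/122 + 7445 = -1730705/122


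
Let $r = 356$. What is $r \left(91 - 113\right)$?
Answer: $-7832$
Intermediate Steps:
$r \left(91 - 113\right) = 356 \left(91 - 113\right) = 356 \left(-22\right) = -7832$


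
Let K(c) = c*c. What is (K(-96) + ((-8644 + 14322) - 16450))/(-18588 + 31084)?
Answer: -389/3124 ≈ -0.12452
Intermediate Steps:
K(c) = c**2
(K(-96) + ((-8644 + 14322) - 16450))/(-18588 + 31084) = ((-96)**2 + ((-8644 + 14322) - 16450))/(-18588 + 31084) = (9216 + (5678 - 16450))/12496 = (9216 - 10772)*(1/12496) = -1556*1/12496 = -389/3124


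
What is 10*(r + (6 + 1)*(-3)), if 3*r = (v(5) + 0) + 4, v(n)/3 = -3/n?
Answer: -608/3 ≈ -202.67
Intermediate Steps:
v(n) = -9/n (v(n) = 3*(-3/n) = -9/n)
r = 11/15 (r = ((-9/5 + 0) + 4)/3 = (-9/5 + 4)/3 = (⅓)*(11/5) = 11/15 ≈ 0.73333)
10*(r + (6 + 1)*(-3)) = 10*(11/15 + (6 + 1)*(-3)) = 10*(11/15 + 7*(-3)) = 10*(11/15 - 21) = 10*(-304/15) = -608/3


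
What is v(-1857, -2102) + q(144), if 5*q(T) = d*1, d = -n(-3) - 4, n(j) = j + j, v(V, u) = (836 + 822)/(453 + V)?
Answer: -2741/3510 ≈ -0.78091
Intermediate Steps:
v(V, u) = 1658/(453 + V)
n(j) = 2*j
d = 2 (d = -2*(-3) - 4 = -1*(-6) - 4 = 6 - 4 = 2)
q(T) = ⅖ (q(T) = (2*1)/5 = (⅕)*2 = ⅖)
v(-1857, -2102) + q(144) = 1658/(453 - 1857) + ⅖ = 1658/(-1404) + ⅖ = 1658*(-1/1404) + ⅖ = -829/702 + ⅖ = -2741/3510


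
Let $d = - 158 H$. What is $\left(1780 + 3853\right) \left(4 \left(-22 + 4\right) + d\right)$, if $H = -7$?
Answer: $5824522$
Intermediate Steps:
$d = 1106$ ($d = \left(-158\right) \left(-7\right) = 1106$)
$\left(1780 + 3853\right) \left(4 \left(-22 + 4\right) + d\right) = \left(1780 + 3853\right) \left(4 \left(-22 + 4\right) + 1106\right) = 5633 \left(4 \left(-18\right) + 1106\right) = 5633 \left(-72 + 1106\right) = 5633 \cdot 1034 = 5824522$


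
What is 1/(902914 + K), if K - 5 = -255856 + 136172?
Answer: 1/783235 ≈ 1.2768e-6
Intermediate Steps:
K = -119679 (K = 5 + (-255856 + 136172) = 5 - 119684 = -119679)
1/(902914 + K) = 1/(902914 - 119679) = 1/783235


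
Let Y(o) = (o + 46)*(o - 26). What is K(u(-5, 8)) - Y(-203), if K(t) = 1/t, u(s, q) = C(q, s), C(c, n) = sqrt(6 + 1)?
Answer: -35953 + sqrt(7)/7 ≈ -35953.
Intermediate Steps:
C(c, n) = sqrt(7)
u(s, q) = sqrt(7)
Y(o) = (-26 + o)*(46 + o) (Y(o) = (46 + o)*(-26 + o) = (-26 + o)*(46 + o))
K(u(-5, 8)) - Y(-203) = 1/(sqrt(7)) - (-1196 + (-203)**2 + 20*(-203)) = sqrt(7)/7 - (-1196 + 41209 - 4060) = sqrt(7)/7 - 1*35953 = sqrt(7)/7 - 35953 = -35953 + sqrt(7)/7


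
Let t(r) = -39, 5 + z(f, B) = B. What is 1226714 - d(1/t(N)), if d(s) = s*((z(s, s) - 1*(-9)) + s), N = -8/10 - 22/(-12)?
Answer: 1865832148/1521 ≈ 1.2267e+6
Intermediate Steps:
N = 31/30 (N = -8*1/10 - 22*(-1/12) = -4/5 + 11/6 = 31/30 ≈ 1.0333)
z(f, B) = -5 + B
d(s) = s*(4 + 2*s) (d(s) = s*(((-5 + s) - 1*(-9)) + s) = s*(((-5 + s) + 9) + s) = s*((4 + s) + s) = s*(4 + 2*s))
1226714 - d(1/t(N)) = 1226714 - 2*(2 + 1/(-39))/(-39) = 1226714 - 2*(-1)*(2 - 1/39)/39 = 1226714 - 2*(-1)*77/(39*39) = 1226714 - 1*(-154/1521) = 1226714 + 154/1521 = 1865832148/1521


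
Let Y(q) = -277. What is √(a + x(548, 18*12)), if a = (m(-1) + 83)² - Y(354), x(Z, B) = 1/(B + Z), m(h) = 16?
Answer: 11*√12153903/382 ≈ 100.39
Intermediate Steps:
a = 10078 (a = (16 + 83)² - 1*(-277) = 99² + 277 = 9801 + 277 = 10078)
√(a + x(548, 18*12)) = √(10078 + 1/(18*12 + 548)) = √(10078 + 1/(216 + 548)) = √(10078 + 1/764) = √(7699593/764) = 11*√12153903/382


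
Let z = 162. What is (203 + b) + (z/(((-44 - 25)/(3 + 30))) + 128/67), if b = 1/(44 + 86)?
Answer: 25530031/200330 ≈ 127.44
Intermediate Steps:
b = 1/130 ≈ 0.0076923
(203 + b) + (z/(((-44 - 25)/(3 + 30))) + 128/67) = (203 + 1/130) + (162/(((-44 - 25)/(3 + 30))) + 128/67) = 26391/130 + (162/((-69/33)) + 128*(1/67)) = 26391/130 + (162/((-69*1/33)) + 128/67) = 26391/130 + (162/(-23/11) + 128/67) = 26391/130 + (162*(-11/23) + 128/67) = 26391/130 + (-1782/23 + 128/67) = 26391/130 - 116450/1541 = 25530031/200330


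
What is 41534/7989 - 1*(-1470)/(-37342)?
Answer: 769609399/149162619 ≈ 5.1595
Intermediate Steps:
41534/7989 - 1*(-1470)/(-37342) = 41534*(1/7989) + 1470*(-1/37342) = 41534/7989 - 735/18671 = 769609399/149162619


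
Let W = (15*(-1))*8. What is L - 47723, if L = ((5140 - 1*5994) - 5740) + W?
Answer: -54437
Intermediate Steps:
W = -120 (W = -15*8 = -120)
L = -6714 (L = ((5140 - 1*5994) - 5740) - 120 = ((5140 - 5994) - 5740) - 120 = (-854 - 5740) - 120 = -6594 - 120 = -6714)
L - 47723 = -6714 - 47723 = -54437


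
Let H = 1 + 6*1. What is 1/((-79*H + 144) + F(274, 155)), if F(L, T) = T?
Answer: -1/254 ≈ -0.0039370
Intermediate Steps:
H = 7 (H = 1 + 6 = 7)
1/((-79*H + 144) + F(274, 155)) = 1/((-79*7 + 144) + 155) = 1/((-553 + 144) + 155) = 1/(-409 + 155) = 1/(-254) = -1/254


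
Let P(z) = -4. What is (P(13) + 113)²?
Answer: 11881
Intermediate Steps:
(P(13) + 113)² = (-4 + 113)² = 109² = 11881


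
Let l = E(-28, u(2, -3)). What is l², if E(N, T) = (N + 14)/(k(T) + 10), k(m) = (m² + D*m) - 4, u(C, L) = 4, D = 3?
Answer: 49/289 ≈ 0.16955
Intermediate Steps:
k(m) = -4 + m² + 3*m (k(m) = (m² + 3*m) - 4 = -4 + m² + 3*m)
E(N, T) = (14 + N)/(6 + T² + 3*T) (E(N, T) = (N + 14)/((-4 + T² + 3*T) + 10) = (14 + N)/(6 + T² + 3*T))
l = -7/17 (l = (14 - 28)/(6 + 4² + 3*4) = -14/(6 + 16 + 12) = -14/34 = (1/34)*(-14) = -7/17 ≈ -0.41176)
l² = (-7/17)² = 49/289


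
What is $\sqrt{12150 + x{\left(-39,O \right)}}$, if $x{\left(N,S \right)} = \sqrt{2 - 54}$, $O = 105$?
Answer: $\sqrt{12150 + 2 i \sqrt{13}} \approx 110.23 + 0.0327 i$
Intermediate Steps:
$x{\left(N,S \right)} = 2 i \sqrt{13}$ ($x{\left(N,S \right)} = \sqrt{-52} = 2 i \sqrt{13}$)
$\sqrt{12150 + x{\left(-39,O \right)}} = \sqrt{12150 + 2 i \sqrt{13}}$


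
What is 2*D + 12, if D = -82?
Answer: -152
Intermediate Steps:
2*D + 12 = 2*(-82) + 12 = -164 + 12 = -152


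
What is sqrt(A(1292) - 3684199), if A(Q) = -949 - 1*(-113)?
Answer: I*sqrt(3685035) ≈ 1919.6*I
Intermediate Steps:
A(Q) = -836 (A(Q) = -949 + 113 = -836)
sqrt(A(1292) - 3684199) = sqrt(-836 - 3684199) = sqrt(-3685035) = I*sqrt(3685035)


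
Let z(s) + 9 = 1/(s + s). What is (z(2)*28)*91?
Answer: -22295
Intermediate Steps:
z(s) = -9 + 1/(2*s) (z(s) = -9 + 1/(s + s) = -9 + 1/(2*s))
(z(2)*28)*91 = ((-9 + (½)/2)*28)*91 = ((-9 + (½)*(½))*28)*91 = ((-9 + ¼)*28)*91 = -35/4*28*91 = -245*91 = -22295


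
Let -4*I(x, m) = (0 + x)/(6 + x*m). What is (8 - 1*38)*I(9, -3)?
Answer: -45/14 ≈ -3.2143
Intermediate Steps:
I(x, m) = -x/(4*(6 + m*x)) (I(x, m) = -(0 + x)/(4*(6 + x*m)) = -x/(4*(6 + m*x)))
(8 - 1*38)*I(9, -3) = (8 - 1*38)*(-1*9/(24 + 4*(-3)*9)) = (8 - 38)*(-1*9/(24 - 108)) = -(-30)*9/(-84) = -(-30)*9*(-1)/84 = -30*3/28 = -45/14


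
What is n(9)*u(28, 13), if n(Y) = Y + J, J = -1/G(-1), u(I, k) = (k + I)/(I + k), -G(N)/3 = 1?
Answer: 28/3 ≈ 9.3333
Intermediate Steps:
G(N) = -3 (G(N) = -3*1 = -3)
u(I, k) = 1 (u(I, k) = (I + k)/(I + k) = 1)
J = 1/3 (J = -1/(-3) = -1*(-1/3) = 1/3 ≈ 0.33333)
n(Y) = 1/3 + Y (n(Y) = Y + 1/3 = 1/3 + Y)
n(9)*u(28, 13) = (1/3 + 9)*1 = (28/3)*1 = 28/3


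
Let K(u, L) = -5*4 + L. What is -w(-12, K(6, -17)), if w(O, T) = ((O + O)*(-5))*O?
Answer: 1440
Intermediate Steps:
K(u, L) = -20 + L
w(O, T) = -10*O² (w(O, T) = ((2*O)*(-5))*O = (-10*O)*O = -10*O²)
-w(-12, K(6, -17)) = -(-10)*(-12)² = -(-10)*144 = -1*(-1440) = 1440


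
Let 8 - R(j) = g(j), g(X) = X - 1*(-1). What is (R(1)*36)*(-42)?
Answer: -9072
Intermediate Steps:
g(X) = 1 + X (g(X) = X + 1 = 1 + X)
R(j) = 7 - j (R(j) = 8 - (1 + j) = 8 + (-1 - j) = 7 - j)
(R(1)*36)*(-42) = ((7 - 1*1)*36)*(-42) = ((7 - 1)*36)*(-42) = (6*36)*(-42) = 216*(-42) = -9072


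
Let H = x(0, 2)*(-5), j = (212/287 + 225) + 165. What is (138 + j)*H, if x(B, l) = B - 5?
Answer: 3793700/287 ≈ 13218.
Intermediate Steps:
j = 112142/287 (j = (212*(1/287) + 225) + 165 = (212/287 + 225) + 165 = 64787/287 + 165 = 112142/287 ≈ 390.74)
x(B, l) = -5 + B
H = 25 (H = (-5 + 0)*(-5) = -5*(-5) = 25)
(138 + j)*H = (138 + 112142/287)*25 = (151748/287)*25 = 3793700/287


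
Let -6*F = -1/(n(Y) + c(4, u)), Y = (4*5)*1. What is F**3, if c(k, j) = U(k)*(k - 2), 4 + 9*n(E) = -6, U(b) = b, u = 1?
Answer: 27/1906624 ≈ 1.4161e-5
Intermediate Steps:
Y = 20 (Y = 20*1 = 20)
n(E) = -10/9 (n(E) = -4/9 + (1/9)*(-6) = -4/9 - 2/3 = -10/9)
c(k, j) = k*(-2 + k) (c(k, j) = k*(k - 2) = k*(-2 + k))
F = 3/124 (F = -(-1)/(6*(-10/9 + 4*(-2 + 4))) = -(-1)/(6*(-10/9 + 4*2)) = -(-1)/(6*(-10/9 + 8)) = -(-1)/(6*62/9) = -(-1)*9/(6*62) = -1/6*(-9/62) = 3/124 ≈ 0.024194)
F**3 = (3/124)**3 = 27/1906624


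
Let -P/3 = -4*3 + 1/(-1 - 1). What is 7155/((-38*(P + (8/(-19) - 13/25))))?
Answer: -19875/3859 ≈ -5.1503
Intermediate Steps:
P = 75/2 (P = -3*(-4*3 + 1/(-1 - 1)) = -3*(-12 + 1/(-2)) = -3*(-12 - 1/2) = -3*(-25/2) = 75/2 ≈ 37.500)
7155/((-38*(P + (8/(-19) - 13/25)))) = 7155/((-38*(75/2 + (8/(-19) - 13/25)))) = 7155/((-38*(75/2 + (8*(-1/19) - 13*1/25)))) = 7155/((-38*(75/2 + (-8/19 - 13/25)))) = 7155/((-38*(75/2 - 447/475))) = 7155/((-38*34731/950)) = 7155/(-34731/25) = 7155*(-25/34731) = -19875/3859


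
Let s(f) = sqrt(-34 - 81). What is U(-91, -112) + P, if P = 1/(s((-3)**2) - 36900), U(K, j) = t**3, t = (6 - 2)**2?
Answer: 1115430998828/272322023 - I*sqrt(115)/1361610115 ≈ 4096.0 - 7.8758e-9*I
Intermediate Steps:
s(f) = I*sqrt(115) (s(f) = sqrt(-115) = I*sqrt(115))
t = 16 (t = 4**2 = 16)
U(K, j) = 4096 (U(K, j) = 16**3 = 4096)
P = 1/(-36900 + I*sqrt(115)) (P = 1/(I*sqrt(115) - 36900) = 1/(-36900 + I*sqrt(115)) ≈ -2.71e-5 - 7.88e-9*I)
U(-91, -112) + P = 4096 + (-7380/272322023 - I*sqrt(115)/1361610115) = 1115430998828/272322023 - I*sqrt(115)/1361610115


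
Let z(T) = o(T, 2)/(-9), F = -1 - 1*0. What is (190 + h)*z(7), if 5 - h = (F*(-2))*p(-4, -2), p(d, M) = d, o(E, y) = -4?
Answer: 812/9 ≈ 90.222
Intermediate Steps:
F = -1 (F = -1 + 0 = -1)
z(T) = 4/9 (z(T) = -4/(-9) = -4*(-⅑) = 4/9)
h = 13 (h = 5 - (-1*(-2))*(-4) = 5 - 2*(-4) = 5 - 1*(-8) = 5 + 8 = 13)
(190 + h)*z(7) = (190 + 13)*(4/9) = 203*(4/9) = 812/9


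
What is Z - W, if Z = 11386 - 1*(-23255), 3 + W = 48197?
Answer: -13553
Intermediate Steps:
W = 48194 (W = -3 + 48197 = 48194)
Z = 34641 (Z = 11386 + 23255 = 34641)
Z - W = 34641 - 1*48194 = 34641 - 48194 = -13553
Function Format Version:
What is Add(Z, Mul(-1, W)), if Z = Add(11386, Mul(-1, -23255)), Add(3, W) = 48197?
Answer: -13553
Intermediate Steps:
W = 48194 (W = Add(-3, 48197) = 48194)
Z = 34641 (Z = Add(11386, 23255) = 34641)
Add(Z, Mul(-1, W)) = Add(34641, Mul(-1, 48194)) = Add(34641, -48194) = -13553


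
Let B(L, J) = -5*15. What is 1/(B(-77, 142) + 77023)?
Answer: 1/76948 ≈ 1.2996e-5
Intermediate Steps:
B(L, J) = -75
1/(B(-77, 142) + 77023) = 1/(-75 + 77023) = 1/76948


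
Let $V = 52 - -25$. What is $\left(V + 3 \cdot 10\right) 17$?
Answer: $1819$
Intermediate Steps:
$V = 77$ ($V = 52 + 25 = 77$)
$\left(V + 3 \cdot 10\right) 17 = \left(77 + 3 \cdot 10\right) 17 = \left(77 + 30\right) 17 = 107 \cdot 17 = 1819$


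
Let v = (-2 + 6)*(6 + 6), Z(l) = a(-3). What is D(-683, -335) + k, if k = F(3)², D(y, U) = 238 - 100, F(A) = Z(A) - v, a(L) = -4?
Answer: 2842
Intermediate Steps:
Z(l) = -4
v = 48 (v = 4*12 = 48)
F(A) = -52 (F(A) = -4 - 1*48 = -4 - 48 = -52)
D(y, U) = 138
k = 2704 (k = (-52)² = 2704)
D(-683, -335) + k = 138 + 2704 = 2842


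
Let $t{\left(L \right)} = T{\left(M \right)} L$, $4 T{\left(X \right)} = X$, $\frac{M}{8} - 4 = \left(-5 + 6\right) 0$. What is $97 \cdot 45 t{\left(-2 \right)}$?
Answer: $-69840$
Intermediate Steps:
$M = 32$ ($M = 32 + 8 \left(-5 + 6\right) 0 = 32 + 8 \cdot 1 \cdot 0 = 32 + 8 \cdot 0 = 32 + 0 = 32$)
$T{\left(X \right)} = \frac{X}{4}$
$t{\left(L \right)} = 8 L$ ($t{\left(L \right)} = \frac{1}{4} \cdot 32 L = 8 L$)
$97 \cdot 45 t{\left(-2 \right)} = 97 \cdot 45 \cdot 8 \left(-2\right) = 4365 \left(-16\right) = -69840$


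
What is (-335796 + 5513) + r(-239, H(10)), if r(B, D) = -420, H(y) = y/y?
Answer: -330703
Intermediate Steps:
H(y) = 1
(-335796 + 5513) + r(-239, H(10)) = (-335796 + 5513) - 420 = -330283 - 420 = -330703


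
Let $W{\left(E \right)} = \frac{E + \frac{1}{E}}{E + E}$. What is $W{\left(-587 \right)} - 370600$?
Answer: $- \frac{127697099115}{344569} \approx -3.706 \cdot 10^{5}$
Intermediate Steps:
$W{\left(E \right)} = \frac{E + \frac{1}{E}}{2 E}$
$W{\left(-587 \right)} - 370600 = \frac{1 + \left(-587\right)^{2}}{2 \cdot 344569} - 370600 = \frac{1}{2} \cdot \frac{1}{344569} \left(1 + 344569\right) - 370600 = \frac{1}{2} \cdot \frac{1}{344569} \cdot 344570 - 370600 = \frac{172285}{344569} - 370600 = - \frac{127697099115}{344569}$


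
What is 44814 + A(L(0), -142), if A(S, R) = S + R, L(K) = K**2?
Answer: 44672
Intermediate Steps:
A(S, R) = R + S
44814 + A(L(0), -142) = 44814 + (-142 + 0**2) = 44814 + (-142 + 0) = 44814 - 142 = 44672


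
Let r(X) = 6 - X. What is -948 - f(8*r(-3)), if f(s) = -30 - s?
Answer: -846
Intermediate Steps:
-948 - f(8*r(-3)) = -948 - (-30 - 8*(6 - 1*(-3))) = -948 - (-30 - 8*(6 + 3)) = -948 - (-30 - 8*9) = -948 - (-30 - 1*72) = -948 - (-30 - 72) = -948 - 1*(-102) = -948 + 102 = -846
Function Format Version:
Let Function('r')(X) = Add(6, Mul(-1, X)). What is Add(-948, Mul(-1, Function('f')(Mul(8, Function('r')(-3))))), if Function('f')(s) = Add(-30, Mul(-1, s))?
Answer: -846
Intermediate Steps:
Add(-948, Mul(-1, Function('f')(Mul(8, Function('r')(-3))))) = Add(-948, Mul(-1, Add(-30, Mul(-1, Mul(8, Add(6, Mul(-1, -3))))))) = Add(-948, Mul(-1, Add(-30, Mul(-1, Mul(8, Add(6, 3)))))) = Add(-948, Mul(-1, Add(-30, Mul(-1, Mul(8, 9))))) = Add(-948, Mul(-1, Add(-30, Mul(-1, 72)))) = Add(-948, Mul(-1, Add(-30, -72))) = Add(-948, Mul(-1, -102)) = Add(-948, 102) = -846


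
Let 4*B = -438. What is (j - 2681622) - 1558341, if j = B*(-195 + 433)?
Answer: -4266024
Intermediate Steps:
B = -219/2 (B = (¼)*(-438) = -219/2 ≈ -109.50)
j = -26061 (j = -219*(-195 + 433)/2 = -219/2*238 = -26061)
(j - 2681622) - 1558341 = (-26061 - 2681622) - 1558341 = -2707683 - 1558341 = -4266024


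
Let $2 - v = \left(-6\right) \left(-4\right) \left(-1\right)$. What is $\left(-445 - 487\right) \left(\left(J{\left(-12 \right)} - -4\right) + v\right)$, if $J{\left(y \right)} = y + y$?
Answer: $-5592$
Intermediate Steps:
$J{\left(y \right)} = 2 y$
$v = 26$ ($v = 2 - \left(-6\right) \left(-4\right) \left(-1\right) = 2 - 24 \left(-1\right) = 2 - -24 = 2 + 24 = 26$)
$\left(-445 - 487\right) \left(\left(J{\left(-12 \right)} - -4\right) + v\right) = \left(-445 - 487\right) \left(\left(2 \left(-12\right) - -4\right) + 26\right) = - 932 \left(\left(-24 + 4\right) + 26\right) = - 932 \left(-20 + 26\right) = \left(-932\right) 6 = -5592$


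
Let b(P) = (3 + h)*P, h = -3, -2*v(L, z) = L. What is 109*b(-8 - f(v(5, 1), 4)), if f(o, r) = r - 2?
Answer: 0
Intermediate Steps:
v(L, z) = -L/2
f(o, r) = -2 + r
b(P) = 0 (b(P) = (3 - 3)*P = 0*P = 0)
109*b(-8 - f(v(5, 1), 4)) = 109*0 = 0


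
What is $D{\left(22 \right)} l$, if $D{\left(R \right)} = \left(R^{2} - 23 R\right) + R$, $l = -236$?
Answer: $0$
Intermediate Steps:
$D{\left(R \right)} = R^{2} - 22 R$
$D{\left(22 \right)} l = 22 \left(-22 + 22\right) \left(-236\right) = 22 \cdot 0 \left(-236\right) = 0 \left(-236\right) = 0$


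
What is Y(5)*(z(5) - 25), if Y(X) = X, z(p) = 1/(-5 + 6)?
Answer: -120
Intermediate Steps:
z(p) = 1 (z(p) = 1/1 = 1)
Y(5)*(z(5) - 25) = 5*(1 - 25) = 5*(-24) = -120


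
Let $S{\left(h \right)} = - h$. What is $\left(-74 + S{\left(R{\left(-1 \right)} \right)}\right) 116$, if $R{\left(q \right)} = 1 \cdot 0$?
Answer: $-8584$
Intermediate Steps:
$R{\left(q \right)} = 0$
$\left(-74 + S{\left(R{\left(-1 \right)} \right)}\right) 116 = \left(-74 - 0\right) 116 = \left(-74 + 0\right) 116 = \left(-74\right) 116 = -8584$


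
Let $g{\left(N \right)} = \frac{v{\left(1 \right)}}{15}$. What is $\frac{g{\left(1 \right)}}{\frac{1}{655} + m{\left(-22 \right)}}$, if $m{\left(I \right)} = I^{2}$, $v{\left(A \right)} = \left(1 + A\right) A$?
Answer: $\frac{262}{951063} \approx 0.00027548$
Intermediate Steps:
$v{\left(A \right)} = A \left(1 + A\right)$
$g{\left(N \right)} = \frac{2}{15}$ ($g{\left(N \right)} = \frac{1 \left(1 + 1\right)}{15} = 1 \cdot 2 \cdot \frac{1}{15} = 2 \cdot \frac{1}{15} = \frac{2}{15}$)
$\frac{g{\left(1 \right)}}{\frac{1}{655} + m{\left(-22 \right)}} = \frac{1}{\frac{1}{655} + \left(-22\right)^{2}} \cdot \frac{2}{15} = \frac{1}{\frac{1}{655} + 484} \cdot \frac{2}{15} = \frac{1}{\frac{317021}{655}} \cdot \frac{2}{15} = \frac{655}{317021} \cdot \frac{2}{15} = \frac{262}{951063}$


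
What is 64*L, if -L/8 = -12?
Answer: 6144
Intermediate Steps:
L = 96 (L = -8*(-12) = 96)
64*L = 64*96 = 6144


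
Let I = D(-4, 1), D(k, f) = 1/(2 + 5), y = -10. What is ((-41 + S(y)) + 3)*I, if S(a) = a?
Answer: -48/7 ≈ -6.8571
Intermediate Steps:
D(k, f) = ⅐ (D(k, f) = 1/7 = ⅐)
I = ⅐ ≈ 0.14286
((-41 + S(y)) + 3)*I = ((-41 - 10) + 3)*(⅐) = (-51 + 3)*(⅐) = -48*⅐ = -48/7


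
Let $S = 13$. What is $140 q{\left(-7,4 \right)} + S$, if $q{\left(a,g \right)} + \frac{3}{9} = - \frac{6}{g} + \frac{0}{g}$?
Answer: $- \frac{731}{3} \approx -243.67$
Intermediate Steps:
$q{\left(a,g \right)} = - \frac{1}{3} - \frac{6}{g}$ ($q{\left(a,g \right)} = - \frac{1}{3} + \left(- \frac{6}{g} + \frac{0}{g}\right) = - \frac{1}{3} + \left(- \frac{6}{g} + 0\right) = - \frac{1}{3} - \frac{6}{g}$)
$140 q{\left(-7,4 \right)} + S = 140 \frac{-18 - 4}{3 \cdot 4} + 13 = 140 \cdot \frac{1}{3} \cdot \frac{1}{4} \left(-18 - 4\right) + 13 = 140 \cdot \frac{1}{3} \cdot \frac{1}{4} \left(-22\right) + 13 = 140 \left(- \frac{11}{6}\right) + 13 = - \frac{770}{3} + 13 = - \frac{731}{3}$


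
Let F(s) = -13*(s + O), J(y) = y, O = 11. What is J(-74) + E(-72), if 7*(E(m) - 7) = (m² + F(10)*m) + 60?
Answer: 24431/7 ≈ 3490.1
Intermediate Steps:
F(s) = -143 - 13*s (F(s) = -13*(s + 11) = -13*(11 + s) = -143 - 13*s)
E(m) = 109/7 - 39*m + m²/7 (E(m) = 7 + ((m² + (-143 - 13*10)*m) + 60)/7 = 7 + ((m² + (-143 - 130)*m) + 60)/7 = 7 + ((m² - 273*m) + 60)/7 = 7 + (60 + m² - 273*m)/7 = 7 + (60/7 - 39*m + m²/7) = 109/7 - 39*m + m²/7)
J(-74) + E(-72) = -74 + (109/7 - 39*(-72) + (⅐)*(-72)²) = -74 + (109/7 + 2808 + (⅐)*5184) = -74 + (109/7 + 2808 + 5184/7) = -74 + 24949/7 = 24431/7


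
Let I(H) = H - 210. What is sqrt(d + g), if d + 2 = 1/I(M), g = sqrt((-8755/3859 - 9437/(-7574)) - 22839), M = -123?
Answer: sqrt(-72950768938389916 + 21183470658*I*sqrt(67514778643346034))/190842078 ≈ 8.6354 + 8.7506*I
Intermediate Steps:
g = I*sqrt(67514778643346034)/1719298 (g = sqrt((-8755*1/3859 - 9437*(-1/7574)) - 22839) = sqrt((-515/227 + 9437/7574) - 22839) = sqrt(-1758411/1719298 - 22839) = sqrt(-39268805433/1719298) = I*sqrt(67514778643346034)/1719298 ≈ 151.13*I)
I(H) = -210 + H
d = -667/333 (d = -2 + 1/(-210 - 123) = -2 + 1/(-333) = -2 - 1/333 = -667/333 ≈ -2.0030)
sqrt(d + g) = sqrt(-667/333 + I*sqrt(67514778643346034)/1719298)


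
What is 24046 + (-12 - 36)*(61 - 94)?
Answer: 25630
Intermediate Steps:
24046 + (-12 - 36)*(61 - 94) = 24046 - 48*(-33) = 24046 + 1584 = 25630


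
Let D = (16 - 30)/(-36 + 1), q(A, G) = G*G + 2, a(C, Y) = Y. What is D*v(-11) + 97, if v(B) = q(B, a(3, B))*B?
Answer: -2221/5 ≈ -444.20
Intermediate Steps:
q(A, G) = 2 + G**2 (q(A, G) = G**2 + 2 = 2 + G**2)
v(B) = B*(2 + B**2) (v(B) = (2 + B**2)*B = B*(2 + B**2))
D = 2/5 (D = -14/(-35) = -14*(-1/35) = 2/5 ≈ 0.40000)
D*v(-11) + 97 = 2*(-11*(2 + (-11)**2))/5 + 97 = 2*(-11*(2 + 121))/5 + 97 = 2*(-11*123)/5 + 97 = (2/5)*(-1353) + 97 = -2706/5 + 97 = -2221/5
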